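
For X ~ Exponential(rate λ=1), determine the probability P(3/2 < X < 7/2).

P(3/2 < X < 7/2) = ∫_{3/2}^{7/2} f(x) dx
where f(x) = e^{- x}
= - \frac{1 - e^{2}}{e^{\frac{7}{2}}}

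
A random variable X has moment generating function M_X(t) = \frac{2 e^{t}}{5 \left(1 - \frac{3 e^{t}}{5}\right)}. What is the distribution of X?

The MGF M(t) = \frac{2 e^{t}}{5 \left(1 - \frac{3 e^{t}}{5}\right)} is the standard form for the Geometric distribution.
Comparing with the known MGF formula identifies: Geometric(p=2/5), X = trial number of first success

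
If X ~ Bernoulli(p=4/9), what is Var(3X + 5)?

For X ~ Bernoulli(p=4/9):
Var(X) = \frac{20}{81}
Var(3X + 5) = (3)² × Var(X) = 9 × \frac{20}{81} = \frac{20}{9}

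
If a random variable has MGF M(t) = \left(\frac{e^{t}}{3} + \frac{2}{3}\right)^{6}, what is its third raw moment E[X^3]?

To find E[X^3], compute M^(3)(0):
M^(1)(t) = 2 \left(\frac{e^{t}}{3} + \frac{2}{3}\right)^{5} e^{t}
M^(2)(t) = 2 \left(\frac{e^{t}}{3} + \frac{2}{3}\right)^{5} e^{t} + \frac{10 \left(\frac{e^{t}}{3} + \frac{2}{3}\right)^{4} e^{2 t}}{3}
M^(3)(t) = 2 \left(\frac{e^{t}}{3} + \frac{2}{3}\right)^{5} e^{t} + 10 \left(\frac{e^{t}}{3} + \frac{2}{3}\right)^{4} e^{2 t} + \frac{40 \left(\frac{e^{t}}{3} + \frac{2}{3}\right)^{3} e^{3 t}}{9}
M^(3)(0) = \frac{148}{9}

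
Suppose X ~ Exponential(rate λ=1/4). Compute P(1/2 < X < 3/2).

P(1/2 < X < 3/2) = ∫_{1/2}^{3/2} f(x) dx
where f(x) = \frac{e^{- \frac{x}{4}}}{4}
= - \frac{1 - e^{\frac{1}{4}}}{e^{\frac{3}{8}}}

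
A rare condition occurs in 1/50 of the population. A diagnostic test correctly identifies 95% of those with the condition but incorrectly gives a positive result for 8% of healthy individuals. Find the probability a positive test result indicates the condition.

Let D = the rare event, + = positive/flagged.
P(D) = 1/50
P(+|D) = 95/100 = 19/20
P(+|D') = 8/100 = 2/25
P(+) = P(+|D)P(D) + P(+|D')P(D')
     = \frac{19}{20} × \frac{1}{50} + \frac{2}{25} × \frac{49}{50}
     = \frac{487}{5000}
P(D|+) = P(+|D)P(D)/P(+) = \frac{95}{487}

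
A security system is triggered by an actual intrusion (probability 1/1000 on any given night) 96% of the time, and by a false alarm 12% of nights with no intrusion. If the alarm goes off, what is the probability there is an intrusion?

Let D = the rare event, + = positive/flagged.
P(D) = 1/1000
P(+|D) = 96/100 = 24/25
P(+|D') = 12/100 = 3/25
P(+) = P(+|D)P(D) + P(+|D')P(D')
     = \frac{24}{25} × \frac{1}{1000} + \frac{3}{25} × \frac{999}{1000}
     = \frac{3021}{25000}
P(D|+) = P(+|D)P(D)/P(+) = \frac{8}{1007}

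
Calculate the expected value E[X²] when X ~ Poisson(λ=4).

Using the identity E[X²] = Var(X) + (E[X])²:
E[X] = 4
Var(X) = 4
E[X²] = 4 + (4)²
= 20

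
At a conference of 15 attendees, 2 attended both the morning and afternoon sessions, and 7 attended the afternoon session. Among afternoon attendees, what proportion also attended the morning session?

P(A ∩ B) = 2/15
P(B) = 7/15
P(A|B) = P(A ∩ B) / P(B) = (2/15) / (7/15) = 2/7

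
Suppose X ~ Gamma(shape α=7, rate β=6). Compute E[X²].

Using the identity E[X²] = Var(X) + (E[X])²:
E[X] = \frac{7}{6}
Var(X) = \frac{7}{36}
E[X²] = \frac{7}{36} + (\frac{7}{6})²
= \frac{14}{9}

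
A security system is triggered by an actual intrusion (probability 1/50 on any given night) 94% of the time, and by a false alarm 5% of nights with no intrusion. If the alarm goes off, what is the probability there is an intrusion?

Let D = the rare event, + = positive/flagged.
P(D) = 1/50
P(+|D) = 94/100 = 47/50
P(+|D') = 5/100 = 1/20
P(+) = P(+|D)P(D) + P(+|D')P(D')
     = \frac{47}{50} × \frac{1}{50} + \frac{1}{20} × \frac{49}{50}
     = \frac{339}{5000}
P(D|+) = P(+|D)P(D)/P(+) = \frac{94}{339}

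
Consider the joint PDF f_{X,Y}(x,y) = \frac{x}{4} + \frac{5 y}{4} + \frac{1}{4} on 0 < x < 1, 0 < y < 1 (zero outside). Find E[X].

E[X] = ∫_0^1 ∫_0^1 x × f(x,y) dy dx
= ∫_0^1 ∫_0^1 x × (\frac{x}{4} + \frac{5 y}{4} + \frac{1}{4}) dy dx
= \frac{25}{48}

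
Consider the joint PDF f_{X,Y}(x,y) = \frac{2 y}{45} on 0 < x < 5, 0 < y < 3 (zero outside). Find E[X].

f_X(x) = ∫_0^3 \frac{2 y}{45} dy = \frac{1}{5}
E[X] = ∫_0^5 x × (\frac{1}{5}) dx = \frac{5}{2}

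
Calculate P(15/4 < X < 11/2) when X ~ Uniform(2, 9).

P(15/4 < X < 11/2) = ∫_{15/4}^{11/2} f(x) dx
where f(x) = \frac{1}{7}
= \frac{1}{4}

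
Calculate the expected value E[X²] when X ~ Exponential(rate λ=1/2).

Using the identity E[X²] = Var(X) + (E[X])²:
E[X] = 2
Var(X) = 4
E[X²] = 4 + (2)²
= 8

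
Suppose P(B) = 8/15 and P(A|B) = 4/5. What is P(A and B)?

By definition, P(A|B) = P(A ∩ B) / P(B)
So P(A ∩ B) = P(A|B) × P(B)
= 4/5 × 8/15
= 32/75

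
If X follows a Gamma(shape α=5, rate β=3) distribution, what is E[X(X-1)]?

E[X(X-1)] = E[X² - X] = E[X²] - E[X]
E[X] = \frac{5}{3}
E[X²] = Var(X) + (E[X])² = \frac{5}{9} + (\frac{5}{3})² = \frac{10}{3}
E[X(X-1)] = \frac{10}{3} - \frac{5}{3} = \frac{5}{3}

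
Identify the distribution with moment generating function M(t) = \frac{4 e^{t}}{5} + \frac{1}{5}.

The MGF M(t) = \frac{4 e^{t}}{5} + \frac{1}{5} is the standard form for the Bernoulli distribution.
Comparing with the known MGF formula identifies: Bernoulli(p=4/5)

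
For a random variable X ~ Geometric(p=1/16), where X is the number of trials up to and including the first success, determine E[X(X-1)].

E[X(X-1)] = E[X² - X] = E[X²] - E[X]
E[X] = 16
E[X²] = Var(X) + (E[X])² = 240 + (16)² = 496
E[X(X-1)] = 496 - 16 = 480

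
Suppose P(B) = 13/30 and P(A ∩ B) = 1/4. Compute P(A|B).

P(A|B) = P(A ∩ B) / P(B)
= (1/4) / (13/30)
= 15/26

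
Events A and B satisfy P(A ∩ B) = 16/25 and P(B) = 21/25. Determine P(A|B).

P(A|B) = P(A ∩ B) / P(B)
= (16/25) / (21/25)
= 16/21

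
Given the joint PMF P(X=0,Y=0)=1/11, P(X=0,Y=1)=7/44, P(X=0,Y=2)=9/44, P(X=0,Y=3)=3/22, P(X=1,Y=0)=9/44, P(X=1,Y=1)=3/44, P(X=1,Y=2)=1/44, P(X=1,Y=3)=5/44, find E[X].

First find marginal of X:
P(X=0) = 13/22
P(X=1) = 9/22
E[X] = 0 × 13/22 + 1 × 9/22 = 9/22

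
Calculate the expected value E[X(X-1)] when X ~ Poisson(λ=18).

E[X(X-1)] = E[X² - X] = E[X²] - E[X]
E[X] = 18
E[X²] = Var(X) + (E[X])² = 18 + (18)² = 342
E[X(X-1)] = 342 - 18 = 324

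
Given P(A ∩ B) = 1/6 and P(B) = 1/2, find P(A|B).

P(A|B) = P(A ∩ B) / P(B)
= (1/6) / (1/2)
= 1/3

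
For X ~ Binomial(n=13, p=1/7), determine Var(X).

For X ~ Binomial(n=13, p=1/7):
Var(X) = \frac{78}{49}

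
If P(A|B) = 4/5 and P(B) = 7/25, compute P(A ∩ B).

By definition, P(A|B) = P(A ∩ B) / P(B)
So P(A ∩ B) = P(A|B) × P(B)
= 4/5 × 7/25
= 28/125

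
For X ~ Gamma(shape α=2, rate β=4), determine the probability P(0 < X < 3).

P(0 < X < 3) = ∫_{0}^{3} f(x) dx
where f(x) = 16 x e^{- 4 x}
= 1 - \frac{13}{e^{12}}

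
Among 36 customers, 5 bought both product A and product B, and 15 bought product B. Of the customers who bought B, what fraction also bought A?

P(A ∩ B) = 5/36
P(B) = 15/36 = 5/12
P(A|B) = P(A ∩ B) / P(B) = (5/36) / (5/12) = 1/3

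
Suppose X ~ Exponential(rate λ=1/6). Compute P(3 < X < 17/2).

P(3 < X < 17/2) = ∫_{3}^{17/2} f(x) dx
where f(x) = \frac{e^{- \frac{x}{6}}}{6}
= - \frac{1}{e^{\frac{17}{12}}} + e^{- \frac{1}{2}}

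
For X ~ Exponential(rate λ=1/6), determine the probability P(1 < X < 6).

P(1 < X < 6) = ∫_{1}^{6} f(x) dx
where f(x) = \frac{e^{- \frac{x}{6}}}{6}
= - \frac{1}{e} + e^{- \frac{1}{6}}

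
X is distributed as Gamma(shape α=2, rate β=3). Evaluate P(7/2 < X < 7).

P(7/2 < X < 7) = ∫_{7/2}^{7} f(x) dx
where f(x) = 9 x e^{- 3 x}
= - \frac{22}{e^{21}} + \frac{23}{2 e^{\frac{21}{2}}}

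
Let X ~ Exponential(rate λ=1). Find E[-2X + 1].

For X ~ Exponential(rate λ=1):
E[X] = 1
E[-2X + 1] = -2 × E[X] + 1 = -1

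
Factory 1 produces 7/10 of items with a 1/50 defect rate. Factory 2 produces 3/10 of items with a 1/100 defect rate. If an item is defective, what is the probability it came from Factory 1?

Using Bayes' theorem:
P(F1) = 7/10, P(D|F1) = 1/50
P(F2) = 3/10, P(D|F2) = 1/100
P(D) = P(D|F1)P(F1) + P(D|F2)P(F2)
     = \frac{17}{1000}
P(F1|D) = P(D|F1)P(F1) / P(D)
= \frac{14}{17}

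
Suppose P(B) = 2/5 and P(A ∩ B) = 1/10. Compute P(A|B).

P(A|B) = P(A ∩ B) / P(B)
= (1/10) / (2/5)
= 1/4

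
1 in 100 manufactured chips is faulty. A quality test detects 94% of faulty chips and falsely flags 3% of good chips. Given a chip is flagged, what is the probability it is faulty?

Let D = the rare event, + = positive/flagged.
P(D) = 1/100
P(+|D) = 94/100 = 47/50
P(+|D') = 3/100
P(+) = P(+|D)P(D) + P(+|D')P(D')
     = \frac{47}{50} × \frac{1}{100} + \frac{3}{100} × \frac{99}{100}
     = \frac{391}{10000}
P(D|+) = P(+|D)P(D)/P(+) = \frac{94}{391}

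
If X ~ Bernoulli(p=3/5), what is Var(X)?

For X ~ Bernoulli(p=3/5):
Var(X) = \frac{6}{25}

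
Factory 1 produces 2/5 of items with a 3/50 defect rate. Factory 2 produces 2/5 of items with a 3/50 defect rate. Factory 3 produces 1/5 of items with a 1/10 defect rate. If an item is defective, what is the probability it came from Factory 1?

Using Bayes' theorem:
P(F1) = 2/5, P(D|F1) = 3/50
P(F2) = 2/5, P(D|F2) = 3/50
P(F3) = 1/5, P(D|F3) = 1/10
P(D) = P(D|F1)P(F1) + P(D|F2)P(F2) + P(D|F3)P(F3)
     = \frac{17}{250}
P(F1|D) = P(D|F1)P(F1) / P(D)
= \frac{6}{17}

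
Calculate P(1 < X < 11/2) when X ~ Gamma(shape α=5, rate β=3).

P(1 < X < 11/2) = ∫_{1}^{11/2} f(x) dx
where f(x) = \frac{81 x^{4} e^{- 3 x}}{8}
= - \frac{510803}{128 e^{\frac{33}{2}}} + \frac{131}{8 e^{3}}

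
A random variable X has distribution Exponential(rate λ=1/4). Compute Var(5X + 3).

For X ~ Exponential(rate λ=1/4):
Var(X) = 16
Var(5X + 3) = (5)² × Var(X) = 25 × 16 = 400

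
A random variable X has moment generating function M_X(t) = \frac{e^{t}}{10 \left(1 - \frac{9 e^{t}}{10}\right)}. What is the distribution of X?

The MGF M(t) = \frac{e^{t}}{10 \left(1 - \frac{9 e^{t}}{10}\right)} is the standard form for the Geometric distribution.
Comparing with the known MGF formula identifies: Geometric(p=1/10), X = trial number of first success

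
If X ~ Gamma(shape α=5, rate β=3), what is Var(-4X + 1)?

For X ~ Gamma(shape α=5, rate β=3):
Var(X) = \frac{5}{9}
Var(-4X + 1) = (-4)² × Var(X) = 16 × \frac{5}{9} = \frac{80}{9}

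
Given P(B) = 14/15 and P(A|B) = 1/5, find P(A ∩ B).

By definition, P(A|B) = P(A ∩ B) / P(B)
So P(A ∩ B) = P(A|B) × P(B)
= 1/5 × 14/15
= 14/75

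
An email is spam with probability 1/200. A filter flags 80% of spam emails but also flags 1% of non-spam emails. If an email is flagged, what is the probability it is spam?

Let D = the rare event, + = positive/flagged.
P(D) = 1/200
P(+|D) = 80/100 = 4/5
P(+|D') = 1/100
P(+) = P(+|D)P(D) + P(+|D')P(D')
     = \frac{4}{5} × \frac{1}{200} + \frac{1}{100} × \frac{199}{200}
     = \frac{279}{20000}
P(D|+) = P(+|D)P(D)/P(+) = \frac{80}{279}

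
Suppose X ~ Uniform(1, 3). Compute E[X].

For X ~ Uniform(1, 3), the expected value is:
E[X] = 2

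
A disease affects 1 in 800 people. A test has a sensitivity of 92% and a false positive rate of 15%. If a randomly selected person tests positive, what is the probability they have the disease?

Let D = the rare event, + = positive/flagged.
P(D) = 1/800
P(+|D) = 92/100 = 23/25
P(+|D') = 15/100 = 3/20
P(+) = P(+|D)P(D) + P(+|D')P(D')
     = \frac{23}{25} × \frac{1}{800} + \frac{3}{20} × \frac{799}{800}
     = \frac{12077}{80000}
P(D|+) = P(+|D)P(D)/P(+) = \frac{92}{12077}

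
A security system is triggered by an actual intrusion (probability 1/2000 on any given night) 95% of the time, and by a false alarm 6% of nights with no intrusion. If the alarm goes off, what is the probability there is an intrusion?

Let D = the rare event, + = positive/flagged.
P(D) = 1/2000
P(+|D) = 95/100 = 19/20
P(+|D') = 6/100 = 3/50
P(+) = P(+|D)P(D) + P(+|D')P(D')
     = \frac{19}{20} × \frac{1}{2000} + \frac{3}{50} × \frac{1999}{2000}
     = \frac{12089}{200000}
P(D|+) = P(+|D)P(D)/P(+) = \frac{95}{12089}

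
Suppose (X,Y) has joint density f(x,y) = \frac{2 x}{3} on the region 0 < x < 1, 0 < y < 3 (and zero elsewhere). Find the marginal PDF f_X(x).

f_X(x) = ∫_0^3 f(x,y) dy
= ∫_0^3 \frac{2 x}{3} dy
= 2 x for 0 < x < 1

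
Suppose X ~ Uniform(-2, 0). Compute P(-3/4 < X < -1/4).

P(-3/4 < X < -1/4) = ∫_{-3/4}^{-1/4} f(x) dx
where f(x) = \frac{1}{2}
= \frac{1}{4}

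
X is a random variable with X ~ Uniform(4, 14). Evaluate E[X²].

Using the identity E[X²] = Var(X) + (E[X])²:
E[X] = 9
Var(X) = \frac{25}{3}
E[X²] = \frac{25}{3} + (9)²
= \frac{268}{3}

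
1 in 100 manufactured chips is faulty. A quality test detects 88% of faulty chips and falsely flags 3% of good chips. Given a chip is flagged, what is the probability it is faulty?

Let D = the rare event, + = positive/flagged.
P(D) = 1/100
P(+|D) = 88/100 = 22/25
P(+|D') = 3/100
P(+) = P(+|D)P(D) + P(+|D')P(D')
     = \frac{22}{25} × \frac{1}{100} + \frac{3}{100} × \frac{99}{100}
     = \frac{77}{2000}
P(D|+) = P(+|D)P(D)/P(+) = \frac{8}{35}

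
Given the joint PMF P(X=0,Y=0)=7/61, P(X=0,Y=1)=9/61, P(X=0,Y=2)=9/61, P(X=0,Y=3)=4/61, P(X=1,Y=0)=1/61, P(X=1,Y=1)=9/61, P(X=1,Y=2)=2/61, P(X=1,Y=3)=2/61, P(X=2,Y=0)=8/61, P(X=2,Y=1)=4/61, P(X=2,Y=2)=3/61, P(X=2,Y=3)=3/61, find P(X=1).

P(X=1) = P(X=1,Y=0) + P(X=1,Y=1) + P(X=1,Y=2) + P(X=1,Y=3)
= 1/61 + 9/61 + 2/61 + 2/61
= 14/61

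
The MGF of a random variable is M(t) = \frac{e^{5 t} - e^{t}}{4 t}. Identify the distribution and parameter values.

The MGF M(t) = \frac{e^{5 t} - e^{t}}{4 t} is the standard form for the Uniform distribution.
Comparing with the known MGF formula identifies: Uniform(1, 5)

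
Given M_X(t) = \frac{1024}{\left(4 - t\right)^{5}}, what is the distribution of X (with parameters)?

The MGF M(t) = \frac{1024}{\left(4 - t\right)^{5}} is the standard form for the Gamma distribution.
Comparing with the known MGF formula identifies: Gamma(shape α=5, rate β=4)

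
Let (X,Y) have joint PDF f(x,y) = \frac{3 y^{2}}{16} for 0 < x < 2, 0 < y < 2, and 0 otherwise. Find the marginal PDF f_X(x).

f_X(x) = ∫_0^2 f(x,y) dy
= ∫_0^2 \frac{3 y^{2}}{16} dy
= \frac{1}{2} for 0 < x < 2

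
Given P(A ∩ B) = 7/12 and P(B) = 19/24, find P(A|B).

P(A|B) = P(A ∩ B) / P(B)
= (7/12) / (19/24)
= 14/19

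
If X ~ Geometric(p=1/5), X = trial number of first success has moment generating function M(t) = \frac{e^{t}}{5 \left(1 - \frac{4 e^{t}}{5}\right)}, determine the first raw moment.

To find E[X], compute M^(1)(0):
M^(1)(t) = \frac{e^{t}}{5 \left(1 - \frac{4 e^{t}}{5}\right)} + \frac{4 e^{2 t}}{25 \left(1 - \frac{4 e^{t}}{5}\right)^{2}}
M^(1)(0) = 5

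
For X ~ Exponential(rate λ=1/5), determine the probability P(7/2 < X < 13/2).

P(7/2 < X < 13/2) = ∫_{7/2}^{13/2} f(x) dx
where f(x) = \frac{e^{- \frac{x}{5}}}{5}
= - \frac{1 - e^{\frac{3}{5}}}{e^{\frac{13}{10}}}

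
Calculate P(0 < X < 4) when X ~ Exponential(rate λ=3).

P(0 < X < 4) = ∫_{0}^{4} f(x) dx
where f(x) = 3 e^{- 3 x}
= 1 - e^{-12}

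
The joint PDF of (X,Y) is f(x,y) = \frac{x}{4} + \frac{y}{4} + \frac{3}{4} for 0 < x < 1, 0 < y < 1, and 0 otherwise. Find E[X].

E[X] = ∫_0^1 ∫_0^1 x × f(x,y) dy dx
= ∫_0^1 ∫_0^1 x × (\frac{x}{4} + \frac{y}{4} + \frac{3}{4}) dy dx
= \frac{25}{48}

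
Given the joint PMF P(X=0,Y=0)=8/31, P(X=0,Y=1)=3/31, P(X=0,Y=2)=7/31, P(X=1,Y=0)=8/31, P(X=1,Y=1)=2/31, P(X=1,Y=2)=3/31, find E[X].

First find marginal of X:
P(X=0) = 18/31
P(X=1) = 13/31
E[X] = 0 × 18/31 + 1 × 13/31 = 13/31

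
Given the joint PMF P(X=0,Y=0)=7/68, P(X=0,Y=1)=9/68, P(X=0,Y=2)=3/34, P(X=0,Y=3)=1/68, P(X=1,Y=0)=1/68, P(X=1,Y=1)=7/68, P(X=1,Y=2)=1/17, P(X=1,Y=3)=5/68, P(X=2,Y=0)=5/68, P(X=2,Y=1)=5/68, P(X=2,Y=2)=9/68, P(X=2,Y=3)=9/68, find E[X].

First find marginal of X:
P(X=0) = 23/68
P(X=1) = 1/4
P(X=2) = 7/17
E[X] = 0 × 23/68 + 1 × 1/4 + 2 × 7/17 = 73/68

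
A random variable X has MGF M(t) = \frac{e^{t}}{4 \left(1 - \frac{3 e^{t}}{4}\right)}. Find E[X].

To find E[X], compute M^(1)(0):
M^(1)(t) = \frac{e^{t}}{4 \left(1 - \frac{3 e^{t}}{4}\right)} + \frac{3 e^{2 t}}{16 \left(1 - \frac{3 e^{t}}{4}\right)^{2}}
M^(1)(0) = 4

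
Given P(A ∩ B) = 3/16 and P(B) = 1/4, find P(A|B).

P(A|B) = P(A ∩ B) / P(B)
= (3/16) / (1/4)
= 3/4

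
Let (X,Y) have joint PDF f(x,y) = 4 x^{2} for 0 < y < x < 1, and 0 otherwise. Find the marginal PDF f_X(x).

f_X(x) = ∫_0^x 4 x^{2} dy = 4 x^{3}
for 0 < x < 1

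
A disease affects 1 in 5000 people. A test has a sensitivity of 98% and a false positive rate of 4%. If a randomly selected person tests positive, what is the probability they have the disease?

Let D = the rare event, + = positive/flagged.
P(D) = 1/5000
P(+|D) = 98/100 = 49/50
P(+|D') = 4/100 = 1/25
P(+) = P(+|D)P(D) + P(+|D')P(D')
     = \frac{49}{50} × \frac{1}{5000} + \frac{1}{25} × \frac{4999}{5000}
     = \frac{10047}{250000}
P(D|+) = P(+|D)P(D)/P(+) = \frac{49}{10047}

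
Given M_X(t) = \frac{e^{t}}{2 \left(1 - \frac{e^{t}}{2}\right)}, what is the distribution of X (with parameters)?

The MGF M(t) = \frac{e^{t}}{2 \left(1 - \frac{e^{t}}{2}\right)} is the standard form for the Geometric distribution.
Comparing with the known MGF formula identifies: Geometric(p=1/2), X = trial number of first success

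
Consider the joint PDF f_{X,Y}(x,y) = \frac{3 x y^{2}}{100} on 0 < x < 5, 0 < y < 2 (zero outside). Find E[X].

f_X(x) = ∫_0^2 \frac{3 x y^{2}}{100} dy = \frac{2 x}{25}
E[X] = ∫_0^5 x × (\frac{2 x}{25}) dx = \frac{10}{3}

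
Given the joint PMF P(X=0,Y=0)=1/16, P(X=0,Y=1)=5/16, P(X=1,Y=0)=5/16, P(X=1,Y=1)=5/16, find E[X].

First find marginal of X:
P(X=0) = 3/8
P(X=1) = 5/8
E[X] = 0 × 3/8 + 1 × 5/8 = 5/8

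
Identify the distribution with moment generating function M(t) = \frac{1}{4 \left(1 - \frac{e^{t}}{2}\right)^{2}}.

The MGF M(t) = \frac{1}{4 \left(1 - \frac{e^{t}}{2}\right)^{2}} is the standard form for the NegativeBinomial distribution.
Comparing with the known MGF formula identifies: NegBin(r=2, p=1/2), X = failures before r-th success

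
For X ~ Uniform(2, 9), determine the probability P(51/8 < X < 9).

P(51/8 < X < 9) = ∫_{51/8}^{9} f(x) dx
where f(x) = \frac{1}{7}
= \frac{3}{8}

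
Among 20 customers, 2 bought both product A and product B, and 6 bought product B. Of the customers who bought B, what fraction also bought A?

P(A ∩ B) = 2/20 = 1/10
P(B) = 6/20 = 3/10
P(A|B) = P(A ∩ B) / P(B) = (1/10) / (3/10) = 1/3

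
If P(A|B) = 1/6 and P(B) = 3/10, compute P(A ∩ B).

By definition, P(A|B) = P(A ∩ B) / P(B)
So P(A ∩ B) = P(A|B) × P(B)
= 1/6 × 3/10
= 1/20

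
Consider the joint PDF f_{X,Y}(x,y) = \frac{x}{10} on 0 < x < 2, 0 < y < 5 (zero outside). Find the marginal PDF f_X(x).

f_X(x) = ∫_0^5 f(x,y) dy
= ∫_0^5 \frac{x}{10} dy
= \frac{x}{2} for 0 < x < 2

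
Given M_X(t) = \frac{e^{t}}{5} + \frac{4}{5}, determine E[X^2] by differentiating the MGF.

To find E[X^2], compute M^(2)(0):
M^(1)(t) = \frac{e^{t}}{5}
M^(2)(t) = \frac{e^{t}}{5}
M^(2)(0) = \frac{1}{5}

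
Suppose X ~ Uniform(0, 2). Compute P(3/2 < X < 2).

P(3/2 < X < 2) = ∫_{3/2}^{2} f(x) dx
where f(x) = \frac{1}{2}
= \frac{1}{4}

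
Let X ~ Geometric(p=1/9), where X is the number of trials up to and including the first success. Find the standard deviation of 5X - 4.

For X ~ Geometric(p=1/9), where X is the number of trials up to and including the first success:
Var(X) = 72
SD(X) = √(Var(X)) = √(72) = 6 \sqrt{2}
SD(5X - 4) = |5| × SD(X) = 5 × 6 \sqrt{2} = 30 \sqrt{2}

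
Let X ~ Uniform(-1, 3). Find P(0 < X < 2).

P(0 < X < 2) = ∫_{0}^{2} f(x) dx
where f(x) = \frac{1}{4}
= \frac{1}{2}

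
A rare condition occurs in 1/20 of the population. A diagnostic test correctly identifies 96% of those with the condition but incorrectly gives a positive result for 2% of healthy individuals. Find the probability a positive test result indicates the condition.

Let D = the rare event, + = positive/flagged.
P(D) = 1/20
P(+|D) = 96/100 = 24/25
P(+|D') = 2/100 = 1/50
P(+) = P(+|D)P(D) + P(+|D')P(D')
     = \frac{24}{25} × \frac{1}{20} + \frac{1}{50} × \frac{19}{20}
     = \frac{67}{1000}
P(D|+) = P(+|D)P(D)/P(+) = \frac{48}{67}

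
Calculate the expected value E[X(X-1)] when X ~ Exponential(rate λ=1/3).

E[X(X-1)] = E[X² - X] = E[X²] - E[X]
E[X] = 3
E[X²] = Var(X) + (E[X])² = 9 + (3)² = 18
E[X(X-1)] = 18 - 3 = 15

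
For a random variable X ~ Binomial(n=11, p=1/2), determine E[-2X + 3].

For X ~ Binomial(n=11, p=1/2):
E[X] = \frac{11}{2}
E[-2X + 3] = -2 × E[X] + 3 = -8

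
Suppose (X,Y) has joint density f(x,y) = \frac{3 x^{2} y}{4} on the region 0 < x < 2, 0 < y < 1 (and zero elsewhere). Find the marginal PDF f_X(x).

f_X(x) = ∫_0^1 f(x,y) dy
= ∫_0^1 \frac{3 x^{2} y}{4} dy
= \frac{3 x^{2}}{8} for 0 < x < 2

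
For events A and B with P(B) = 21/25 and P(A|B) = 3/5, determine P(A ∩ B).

By definition, P(A|B) = P(A ∩ B) / P(B)
So P(A ∩ B) = P(A|B) × P(B)
= 3/5 × 21/25
= 63/125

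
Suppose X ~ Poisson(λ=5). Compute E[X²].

Using the identity E[X²] = Var(X) + (E[X])²:
E[X] = 5
Var(X) = 5
E[X²] = 5 + (5)²
= 30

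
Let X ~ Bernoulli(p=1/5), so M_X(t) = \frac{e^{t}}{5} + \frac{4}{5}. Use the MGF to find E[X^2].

To find E[X^2], compute M^(2)(0):
M^(1)(t) = \frac{e^{t}}{5}
M^(2)(t) = \frac{e^{t}}{5}
M^(2)(0) = \frac{1}{5}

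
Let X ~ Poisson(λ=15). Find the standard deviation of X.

For X ~ Poisson(λ=15):
Var(X) = 15
SD(X) = √(Var(X)) = √(15) = \sqrt{15}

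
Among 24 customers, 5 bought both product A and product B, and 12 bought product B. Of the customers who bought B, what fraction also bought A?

P(A ∩ B) = 5/24
P(B) = 12/24 = 1/2
P(A|B) = P(A ∩ B) / P(B) = (5/24) / (1/2) = 5/12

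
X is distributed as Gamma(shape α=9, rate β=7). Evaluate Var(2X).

For X ~ Gamma(shape α=9, rate β=7):
Var(X) = \frac{9}{49}
Var(2X) = (2)² × Var(X) = 4 × \frac{9}{49} = \frac{36}{49}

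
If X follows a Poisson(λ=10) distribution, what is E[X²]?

Using the identity E[X²] = Var(X) + (E[X])²:
E[X] = 10
Var(X) = 10
E[X²] = 10 + (10)²
= 110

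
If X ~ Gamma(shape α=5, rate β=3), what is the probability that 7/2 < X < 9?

P(7/2 < X < 9) = ∫_{7/2}^{9} f(x) dx
where f(x) = \frac{81 x^{4} e^{- 3 x}}{8}
= - \frac{206531}{8 e^{27}} + \frac{98051}{128 e^{\frac{21}{2}}}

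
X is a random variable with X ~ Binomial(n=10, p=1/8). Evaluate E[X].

For X ~ Binomial(n=10, p=1/8), the expected value is:
E[X] = \frac{5}{4}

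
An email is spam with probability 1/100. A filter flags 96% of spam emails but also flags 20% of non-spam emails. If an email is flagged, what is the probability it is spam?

Let D = the rare event, + = positive/flagged.
P(D) = 1/100
P(+|D) = 96/100 = 24/25
P(+|D') = 20/100 = 1/5
P(+) = P(+|D)P(D) + P(+|D')P(D')
     = \frac{24}{25} × \frac{1}{100} + \frac{1}{5} × \frac{99}{100}
     = \frac{519}{2500}
P(D|+) = P(+|D)P(D)/P(+) = \frac{8}{173}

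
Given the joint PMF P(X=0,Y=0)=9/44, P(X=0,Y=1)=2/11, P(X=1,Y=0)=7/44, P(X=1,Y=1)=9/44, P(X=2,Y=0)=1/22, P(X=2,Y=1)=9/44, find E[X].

First find marginal of X:
P(X=0) = 17/44
P(X=1) = 4/11
P(X=2) = 1/4
E[X] = 0 × 17/44 + 1 × 4/11 + 2 × 1/4 = 19/22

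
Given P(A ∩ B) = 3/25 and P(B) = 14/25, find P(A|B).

P(A|B) = P(A ∩ B) / P(B)
= (3/25) / (14/25)
= 3/14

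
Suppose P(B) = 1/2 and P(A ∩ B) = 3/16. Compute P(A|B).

P(A|B) = P(A ∩ B) / P(B)
= (3/16) / (1/2)
= 3/8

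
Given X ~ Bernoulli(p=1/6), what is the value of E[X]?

For X ~ Bernoulli(p=1/6), the expected value is:
E[X] = \frac{1}{6}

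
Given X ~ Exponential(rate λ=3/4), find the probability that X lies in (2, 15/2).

P(2 < X < 15/2) = ∫_{2}^{15/2} f(x) dx
where f(x) = \frac{3 e^{- \frac{3 x}{4}}}{4}
= - \frac{1}{e^{\frac{45}{8}}} + e^{- \frac{3}{2}}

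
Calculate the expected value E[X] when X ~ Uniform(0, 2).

For X ~ Uniform(0, 2), the expected value is:
E[X] = 1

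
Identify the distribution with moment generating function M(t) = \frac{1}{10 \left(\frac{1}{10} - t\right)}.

The MGF M(t) = \frac{1}{10 \left(\frac{1}{10} - t\right)} is the standard form for the Exponential distribution.
Comparing with the known MGF formula identifies: Exponential(rate λ=1/10)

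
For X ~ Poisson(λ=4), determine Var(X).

For X ~ Poisson(λ=4):
Var(X) = 4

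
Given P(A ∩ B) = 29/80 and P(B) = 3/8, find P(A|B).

P(A|B) = P(A ∩ B) / P(B)
= (29/80) / (3/8)
= 29/30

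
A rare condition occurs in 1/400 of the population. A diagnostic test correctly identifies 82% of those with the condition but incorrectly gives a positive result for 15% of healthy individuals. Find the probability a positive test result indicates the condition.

Let D = the rare event, + = positive/flagged.
P(D) = 1/400
P(+|D) = 82/100 = 41/50
P(+|D') = 15/100 = 3/20
P(+) = P(+|D)P(D) + P(+|D')P(D')
     = \frac{41}{50} × \frac{1}{400} + \frac{3}{20} × \frac{399}{400}
     = \frac{6067}{40000}
P(D|+) = P(+|D)P(D)/P(+) = \frac{82}{6067}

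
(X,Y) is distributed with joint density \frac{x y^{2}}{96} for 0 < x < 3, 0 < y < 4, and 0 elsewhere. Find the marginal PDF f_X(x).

f_X(x) = ∫_0^4 f(x,y) dy
= ∫_0^4 \frac{x y^{2}}{96} dy
= \frac{2 x}{9} for 0 < x < 3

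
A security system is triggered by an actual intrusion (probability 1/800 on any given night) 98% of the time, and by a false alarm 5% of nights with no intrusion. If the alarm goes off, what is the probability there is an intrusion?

Let D = the rare event, + = positive/flagged.
P(D) = 1/800
P(+|D) = 98/100 = 49/50
P(+|D') = 5/100 = 1/20
P(+) = P(+|D)P(D) + P(+|D')P(D')
     = \frac{49}{50} × \frac{1}{800} + \frac{1}{20} × \frac{799}{800}
     = \frac{4093}{80000}
P(D|+) = P(+|D)P(D)/P(+) = \frac{98}{4093}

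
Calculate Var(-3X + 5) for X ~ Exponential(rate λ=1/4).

For X ~ Exponential(rate λ=1/4):
Var(X) = 16
Var(-3X + 5) = (-3)² × Var(X) = 9 × 16 = 144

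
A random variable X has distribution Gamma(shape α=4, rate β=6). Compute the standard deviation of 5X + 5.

For X ~ Gamma(shape α=4, rate β=6):
Var(X) = \frac{1}{9}
SD(X) = √(Var(X)) = √(\frac{1}{9}) = \frac{1}{3}
SD(5X + 5) = |5| × SD(X) = 5 × \frac{1}{3} = \frac{5}{3}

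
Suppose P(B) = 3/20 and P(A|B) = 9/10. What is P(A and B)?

By definition, P(A|B) = P(A ∩ B) / P(B)
So P(A ∩ B) = P(A|B) × P(B)
= 9/10 × 3/20
= 27/200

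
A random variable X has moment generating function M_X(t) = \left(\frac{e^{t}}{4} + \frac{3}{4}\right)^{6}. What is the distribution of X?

The MGF M(t) = \left(\frac{e^{t}}{4} + \frac{3}{4}\right)^{6} is the standard form for the Binomial distribution.
Comparing with the known MGF formula identifies: Binomial(n=6, p=1/4)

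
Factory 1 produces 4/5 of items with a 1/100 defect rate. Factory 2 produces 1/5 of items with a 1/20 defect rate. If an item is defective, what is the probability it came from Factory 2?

Using Bayes' theorem:
P(F1) = 4/5, P(D|F1) = 1/100
P(F2) = 1/5, P(D|F2) = 1/20
P(D) = P(D|F1)P(F1) + P(D|F2)P(F2)
     = \frac{9}{500}
P(F2|D) = P(D|F2)P(F2) / P(D)
= \frac{5}{9}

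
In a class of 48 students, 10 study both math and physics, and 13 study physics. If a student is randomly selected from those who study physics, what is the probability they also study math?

P(A ∩ B) = 10/48 = 5/24
P(B) = 13/48
P(A|B) = P(A ∩ B) / P(B) = (5/24) / (13/48) = 10/13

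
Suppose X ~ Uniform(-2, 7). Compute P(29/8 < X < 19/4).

P(29/8 < X < 19/4) = ∫_{29/8}^{19/4} f(x) dx
where f(x) = \frac{1}{9}
= \frac{1}{8}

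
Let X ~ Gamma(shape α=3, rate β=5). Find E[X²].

Using the identity E[X²] = Var(X) + (E[X])²:
E[X] = \frac{3}{5}
Var(X) = \frac{3}{25}
E[X²] = \frac{3}{25} + (\frac{3}{5})²
= \frac{12}{25}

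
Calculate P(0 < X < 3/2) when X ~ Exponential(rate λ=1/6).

P(0 < X < 3/2) = ∫_{0}^{3/2} f(x) dx
where f(x) = \frac{e^{- \frac{x}{6}}}{6}
= 1 - e^{- \frac{1}{4}}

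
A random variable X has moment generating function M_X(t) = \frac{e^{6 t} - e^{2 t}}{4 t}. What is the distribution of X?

The MGF M(t) = \frac{e^{6 t} - e^{2 t}}{4 t} is the standard form for the Uniform distribution.
Comparing with the known MGF formula identifies: Uniform(2, 6)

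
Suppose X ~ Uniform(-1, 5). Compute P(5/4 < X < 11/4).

P(5/4 < X < 11/4) = ∫_{5/4}^{11/4} f(x) dx
where f(x) = \frac{1}{6}
= \frac{1}{4}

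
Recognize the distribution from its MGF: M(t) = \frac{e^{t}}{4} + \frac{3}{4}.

The MGF M(t) = \frac{e^{t}}{4} + \frac{3}{4} is the standard form for the Bernoulli distribution.
Comparing with the known MGF formula identifies: Bernoulli(p=1/4)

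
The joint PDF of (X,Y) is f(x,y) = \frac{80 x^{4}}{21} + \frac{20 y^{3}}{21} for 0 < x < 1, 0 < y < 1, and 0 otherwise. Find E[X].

E[X] = ∫_0^1 ∫_0^1 x × f(x,y) dy dx
= ∫_0^1 ∫_0^1 x × (\frac{80 x^{4}}{21} + \frac{20 y^{3}}{21}) dy dx
= \frac{95}{126}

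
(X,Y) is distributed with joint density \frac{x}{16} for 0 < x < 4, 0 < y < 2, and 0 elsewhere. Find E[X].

f_X(x) = ∫_0^2 \frac{x}{16} dy = \frac{x}{8}
E[X] = ∫_0^4 x × (\frac{x}{8}) dx = \frac{8}{3}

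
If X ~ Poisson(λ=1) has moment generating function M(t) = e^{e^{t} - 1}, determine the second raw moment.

To find E[X^2], compute M^(2)(0):
M^(1)(t) = e^{t} e^{e^{t} - 1}
M^(2)(t) = e^{2 t} e^{e^{t} - 1} + e^{t} e^{e^{t} - 1}
M^(2)(0) = 2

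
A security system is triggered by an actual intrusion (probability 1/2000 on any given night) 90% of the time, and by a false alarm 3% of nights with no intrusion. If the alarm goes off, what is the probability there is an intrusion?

Let D = the rare event, + = positive/flagged.
P(D) = 1/2000
P(+|D) = 90/100 = 9/10
P(+|D') = 3/100
P(+) = P(+|D)P(D) + P(+|D')P(D')
     = \frac{9}{10} × \frac{1}{2000} + \frac{3}{100} × \frac{1999}{2000}
     = \frac{6087}{200000}
P(D|+) = P(+|D)P(D)/P(+) = \frac{30}{2029}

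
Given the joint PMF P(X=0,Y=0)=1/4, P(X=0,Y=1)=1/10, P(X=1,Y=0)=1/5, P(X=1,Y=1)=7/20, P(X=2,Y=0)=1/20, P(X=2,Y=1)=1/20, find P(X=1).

P(X=1) = P(X=1,Y=0) + P(X=1,Y=1)
= 1/5 + 7/20
= 11/20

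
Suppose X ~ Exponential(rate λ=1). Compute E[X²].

Using the identity E[X²] = Var(X) + (E[X])²:
E[X] = 1
Var(X) = 1
E[X²] = 1 + (1)²
= 2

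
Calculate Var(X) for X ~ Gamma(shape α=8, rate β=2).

For X ~ Gamma(shape α=8, rate β=2):
Var(X) = 2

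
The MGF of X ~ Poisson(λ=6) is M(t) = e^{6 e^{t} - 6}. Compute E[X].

To find E[X], compute M^(1)(0):
M^(1)(t) = 6 e^{t} e^{6 e^{t} - 6}
M^(1)(0) = 6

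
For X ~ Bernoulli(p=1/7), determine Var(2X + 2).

For X ~ Bernoulli(p=1/7):
Var(X) = \frac{6}{49}
Var(2X + 2) = (2)² × Var(X) = 4 × \frac{6}{49} = \frac{24}{49}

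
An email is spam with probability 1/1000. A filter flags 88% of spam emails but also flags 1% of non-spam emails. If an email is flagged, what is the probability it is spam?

Let D = the rare event, + = positive/flagged.
P(D) = 1/1000
P(+|D) = 88/100 = 22/25
P(+|D') = 1/100
P(+) = P(+|D)P(D) + P(+|D')P(D')
     = \frac{22}{25} × \frac{1}{1000} + \frac{1}{100} × \frac{999}{1000}
     = \frac{1087}{100000}
P(D|+) = P(+|D)P(D)/P(+) = \frac{88}{1087}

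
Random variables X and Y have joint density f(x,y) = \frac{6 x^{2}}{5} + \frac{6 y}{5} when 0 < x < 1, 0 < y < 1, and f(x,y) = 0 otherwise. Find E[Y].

E[Y] = ∫_0^1 ∫_0^1 y × f(x,y) dx dy
= \frac{3}{5}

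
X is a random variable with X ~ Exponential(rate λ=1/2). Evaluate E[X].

For X ~ Exponential(rate λ=1/2), the expected value is:
E[X] = 2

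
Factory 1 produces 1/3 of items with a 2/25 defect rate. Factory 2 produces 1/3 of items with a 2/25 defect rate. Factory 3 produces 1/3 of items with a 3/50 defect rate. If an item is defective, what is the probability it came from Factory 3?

Using Bayes' theorem:
P(F1) = 1/3, P(D|F1) = 2/25
P(F2) = 1/3, P(D|F2) = 2/25
P(F3) = 1/3, P(D|F3) = 3/50
P(D) = P(D|F1)P(F1) + P(D|F2)P(F2) + P(D|F3)P(F3)
     = \frac{11}{150}
P(F3|D) = P(D|F3)P(F3) / P(D)
= \frac{3}{11}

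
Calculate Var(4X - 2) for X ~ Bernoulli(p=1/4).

For X ~ Bernoulli(p=1/4):
Var(X) = \frac{3}{16}
Var(4X - 2) = (4)² × Var(X) = 16 × \frac{3}{16} = 3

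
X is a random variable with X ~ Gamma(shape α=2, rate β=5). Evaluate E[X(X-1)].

E[X(X-1)] = E[X² - X] = E[X²] - E[X]
E[X] = \frac{2}{5}
E[X²] = Var(X) + (E[X])² = \frac{2}{25} + (\frac{2}{5})² = \frac{6}{25}
E[X(X-1)] = \frac{6}{25} - \frac{2}{5} = - \frac{4}{25}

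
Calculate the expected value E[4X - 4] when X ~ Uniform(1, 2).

For X ~ Uniform(1, 2):
E[X] = \frac{3}{2}
E[4X - 4] = 4 × E[X] - 4 = 2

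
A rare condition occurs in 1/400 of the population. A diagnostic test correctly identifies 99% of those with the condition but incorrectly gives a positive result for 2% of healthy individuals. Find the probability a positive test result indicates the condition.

Let D = the rare event, + = positive/flagged.
P(D) = 1/400
P(+|D) = 99/100
P(+|D') = 2/100 = 1/50
P(+) = P(+|D)P(D) + P(+|D')P(D')
     = \frac{99}{100} × \frac{1}{400} + \frac{1}{50} × \frac{399}{400}
     = \frac{897}{40000}
P(D|+) = P(+|D)P(D)/P(+) = \frac{33}{299}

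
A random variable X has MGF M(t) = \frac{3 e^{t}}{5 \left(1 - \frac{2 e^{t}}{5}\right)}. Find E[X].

To find E[X], compute M^(1)(0):
M^(1)(t) = \frac{3 e^{t}}{5 \left(1 - \frac{2 e^{t}}{5}\right)} + \frac{6 e^{2 t}}{25 \left(1 - \frac{2 e^{t}}{5}\right)^{2}}
M^(1)(0) = \frac{5}{3}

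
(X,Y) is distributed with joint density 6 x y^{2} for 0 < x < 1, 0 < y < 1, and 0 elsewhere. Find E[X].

E[X] = ∫_0^1 ∫_0^1 x × f(x,y) dy dx
= ∫_0^1 ∫_0^1 x × (6 x y^{2}) dy dx
= \frac{2}{3}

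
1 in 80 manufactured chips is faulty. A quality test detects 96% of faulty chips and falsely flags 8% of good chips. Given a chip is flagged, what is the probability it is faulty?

Let D = the rare event, + = positive/flagged.
P(D) = 1/80
P(+|D) = 96/100 = 24/25
P(+|D') = 8/100 = 2/25
P(+) = P(+|D)P(D) + P(+|D')P(D')
     = \frac{24}{25} × \frac{1}{80} + \frac{2}{25} × \frac{79}{80}
     = \frac{91}{1000}
P(D|+) = P(+|D)P(D)/P(+) = \frac{12}{91}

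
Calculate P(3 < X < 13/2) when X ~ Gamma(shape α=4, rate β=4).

P(3 < X < 13/2) = ∫_{3}^{13/2} f(x) dx
where f(x) = \frac{128 x^{3} e^{- 4 x}}{3}
= \frac{-9883 + 1119 e^{14}}{3 e^{26}}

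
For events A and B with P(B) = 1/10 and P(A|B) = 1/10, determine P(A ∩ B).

By definition, P(A|B) = P(A ∩ B) / P(B)
So P(A ∩ B) = P(A|B) × P(B)
= 1/10 × 1/10
= 1/100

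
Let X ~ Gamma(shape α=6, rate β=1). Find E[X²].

Using the identity E[X²] = Var(X) + (E[X])²:
E[X] = 6
Var(X) = 6
E[X²] = 6 + (6)²
= 42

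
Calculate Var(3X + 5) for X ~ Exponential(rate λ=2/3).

For X ~ Exponential(rate λ=2/3):
Var(X) = \frac{9}{4}
Var(3X + 5) = (3)² × Var(X) = 9 × \frac{9}{4} = \frac{81}{4}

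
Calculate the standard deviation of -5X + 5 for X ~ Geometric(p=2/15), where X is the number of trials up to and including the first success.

For X ~ Geometric(p=2/15), where X is the number of trials up to and including the first success:
Var(X) = \frac{195}{4}
SD(X) = √(Var(X)) = √(\frac{195}{4}) = \frac{\sqrt{195}}{2}
SD(-5X + 5) = |-5| × SD(X) = 5 × \frac{\sqrt{195}}{2} = \frac{5 \sqrt{195}}{2}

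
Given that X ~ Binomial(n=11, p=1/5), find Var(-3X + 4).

For X ~ Binomial(n=11, p=1/5):
Var(X) = \frac{44}{25}
Var(-3X + 4) = (-3)² × Var(X) = 9 × \frac{44}{25} = \frac{396}{25}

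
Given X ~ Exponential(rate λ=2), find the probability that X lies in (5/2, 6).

P(5/2 < X < 6) = ∫_{5/2}^{6} f(x) dx
where f(x) = 2 e^{- 2 x}
= - \frac{1 - e^{7}}{e^{12}}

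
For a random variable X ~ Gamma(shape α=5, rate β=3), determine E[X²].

Using the identity E[X²] = Var(X) + (E[X])²:
E[X] = \frac{5}{3}
Var(X) = \frac{5}{9}
E[X²] = \frac{5}{9} + (\frac{5}{3})²
= \frac{10}{3}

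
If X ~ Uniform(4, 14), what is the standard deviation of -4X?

For X ~ Uniform(4, 14):
Var(X) = \frac{25}{3}
SD(X) = √(Var(X)) = √(\frac{25}{3}) = \frac{5 \sqrt{3}}{3}
SD(-4X) = |-4| × SD(X) = 4 × \frac{5 \sqrt{3}}{3} = \frac{20 \sqrt{3}}{3}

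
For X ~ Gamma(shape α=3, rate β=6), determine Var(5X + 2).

For X ~ Gamma(shape α=3, rate β=6):
Var(X) = \frac{1}{12}
Var(5X + 2) = (5)² × Var(X) = 25 × \frac{1}{12} = \frac{25}{12}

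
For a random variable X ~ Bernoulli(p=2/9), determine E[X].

For X ~ Bernoulli(p=2/9), the expected value is:
E[X] = \frac{2}{9}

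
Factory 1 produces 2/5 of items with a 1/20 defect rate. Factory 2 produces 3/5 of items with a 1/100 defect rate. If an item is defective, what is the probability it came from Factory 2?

Using Bayes' theorem:
P(F1) = 2/5, P(D|F1) = 1/20
P(F2) = 3/5, P(D|F2) = 1/100
P(D) = P(D|F1)P(F1) + P(D|F2)P(F2)
     = \frac{13}{500}
P(F2|D) = P(D|F2)P(F2) / P(D)
= \frac{3}{13}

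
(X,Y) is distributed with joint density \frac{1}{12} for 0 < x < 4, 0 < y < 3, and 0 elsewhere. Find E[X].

f_X(x) = ∫_0^3 \frac{1}{12} dy = \frac{1}{4}
E[X] = ∫_0^4 x × (\frac{1}{4}) dx = 2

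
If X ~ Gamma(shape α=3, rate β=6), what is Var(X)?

For X ~ Gamma(shape α=3, rate β=6):
Var(X) = \frac{1}{12}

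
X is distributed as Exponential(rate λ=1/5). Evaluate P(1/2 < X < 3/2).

P(1/2 < X < 3/2) = ∫_{1/2}^{3/2} f(x) dx
where f(x) = \frac{e^{- \frac{x}{5}}}{5}
= - \frac{1 - e^{\frac{1}{5}}}{e^{\frac{3}{10}}}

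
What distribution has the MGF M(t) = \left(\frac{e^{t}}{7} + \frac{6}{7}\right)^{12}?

The MGF M(t) = \left(\frac{e^{t}}{7} + \frac{6}{7}\right)^{12} is the standard form for the Binomial distribution.
Comparing with the known MGF formula identifies: Binomial(n=12, p=1/7)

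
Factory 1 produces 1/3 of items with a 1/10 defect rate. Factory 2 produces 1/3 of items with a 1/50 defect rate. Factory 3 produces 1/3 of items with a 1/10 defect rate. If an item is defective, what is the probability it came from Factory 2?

Using Bayes' theorem:
P(F1) = 1/3, P(D|F1) = 1/10
P(F2) = 1/3, P(D|F2) = 1/50
P(F3) = 1/3, P(D|F3) = 1/10
P(D) = P(D|F1)P(F1) + P(D|F2)P(F2) + P(D|F3)P(F3)
     = \frac{11}{150}
P(F2|D) = P(D|F2)P(F2) / P(D)
= \frac{1}{11}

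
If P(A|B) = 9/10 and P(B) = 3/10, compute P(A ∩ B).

By definition, P(A|B) = P(A ∩ B) / P(B)
So P(A ∩ B) = P(A|B) × P(B)
= 9/10 × 3/10
= 27/100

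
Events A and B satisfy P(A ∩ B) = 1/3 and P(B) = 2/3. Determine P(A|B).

P(A|B) = P(A ∩ B) / P(B)
= (1/3) / (2/3)
= 1/2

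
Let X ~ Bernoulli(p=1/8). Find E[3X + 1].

For X ~ Bernoulli(p=1/8):
E[X] = \frac{1}{8}
E[3X + 1] = 3 × E[X] + 1 = \frac{11}{8}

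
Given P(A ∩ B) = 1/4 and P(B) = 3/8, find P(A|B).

P(A|B) = P(A ∩ B) / P(B)
= (1/4) / (3/8)
= 2/3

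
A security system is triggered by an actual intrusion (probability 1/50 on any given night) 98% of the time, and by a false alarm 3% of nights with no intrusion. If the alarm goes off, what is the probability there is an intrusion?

Let D = the rare event, + = positive/flagged.
P(D) = 1/50
P(+|D) = 98/100 = 49/50
P(+|D') = 3/100
P(+) = P(+|D)P(D) + P(+|D')P(D')
     = \frac{49}{50} × \frac{1}{50} + \frac{3}{100} × \frac{49}{50}
     = \frac{49}{1000}
P(D|+) = P(+|D)P(D)/P(+) = \frac{2}{5}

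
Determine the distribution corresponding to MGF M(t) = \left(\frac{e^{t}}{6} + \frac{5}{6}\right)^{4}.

The MGF M(t) = \left(\frac{e^{t}}{6} + \frac{5}{6}\right)^{4} is the standard form for the Binomial distribution.
Comparing with the known MGF formula identifies: Binomial(n=4, p=1/6)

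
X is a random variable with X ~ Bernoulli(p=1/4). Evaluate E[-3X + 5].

For X ~ Bernoulli(p=1/4):
E[X] = \frac{1}{4}
E[-3X + 5] = -3 × E[X] + 5 = \frac{17}{4}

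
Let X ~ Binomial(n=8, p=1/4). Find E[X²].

Using the identity E[X²] = Var(X) + (E[X])²:
E[X] = 2
Var(X) = \frac{3}{2}
E[X²] = \frac{3}{2} + (2)²
= \frac{11}{2}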